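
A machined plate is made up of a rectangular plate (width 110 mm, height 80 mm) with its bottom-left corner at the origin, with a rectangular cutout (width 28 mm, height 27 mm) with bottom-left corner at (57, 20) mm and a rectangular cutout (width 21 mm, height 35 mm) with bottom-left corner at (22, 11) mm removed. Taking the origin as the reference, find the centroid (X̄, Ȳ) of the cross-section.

plate: A = 110 × 80 = 8800.00, centroid at (55.00, 40.00).
hole 1: A = −(28 × 27) = -756.00, centroid at (71.00, 33.50).
hole 2: A = −(21 × 35) = -735.00, centroid at (32.50, 28.50).
ΣA = 7309.00 mm²
ΣAX̄ = (8800.00)(55.00) + (-756.00)(71.00) + (-735.00)(32.50) = 406436.50 mm³
ΣAȲ = (8800.00)(40.00) + (-756.00)(33.50) + (-735.00)(28.50) = 305726.50 mm³
X̄ = 406436.50 / 7309.00 = 55.61 mm
Ȳ = 305726.50 / 7309.00 = 41.83 mm

X̄ = 55.61 mm, Ȳ = 41.83 mm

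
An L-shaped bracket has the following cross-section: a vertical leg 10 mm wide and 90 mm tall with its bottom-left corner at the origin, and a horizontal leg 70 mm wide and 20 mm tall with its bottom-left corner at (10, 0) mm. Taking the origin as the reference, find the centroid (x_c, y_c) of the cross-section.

vertical leg: A = 10 × 90 = 900.00, centroid at (5.00, 45.00).
horizontal leg: A = 70 × 20 = 1400.00, centroid at (45.00, 10.00).
ΣA = 2300.00 mm², ΣAx_c = 67500.00 mm³, ΣAy_c = 54500.00 mm³.
x_c = 67500.00/2300.00 = 29.35 mm; y_c = 54500.00/2300.00 = 23.70 mm.

x_c = 29.35 mm, y_c = 23.70 mm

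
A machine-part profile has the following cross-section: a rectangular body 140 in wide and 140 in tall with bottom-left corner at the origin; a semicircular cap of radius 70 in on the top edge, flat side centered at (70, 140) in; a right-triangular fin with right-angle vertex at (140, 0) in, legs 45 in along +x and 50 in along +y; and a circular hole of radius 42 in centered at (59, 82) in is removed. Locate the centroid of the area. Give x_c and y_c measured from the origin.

x_c = 76.84 in, y_c = 98.01 in

rectangular body: A = 140 × 140 = 19600.00, centroid at (70.00, 70.00).
semicircular top: A = ½π·70² = 7696.90, centroid at (70.00, 169.71).
triangular fin: A = ½·45·50 = 1125.00, centroid at (155.00, 16.67).
hole: A = −π·42² = -5541.77, centroid at (59.00, 82.00).
ΣA = 22880.13 in², ΣAx_c = 1758193.74 in³, ΣAy_c = 2242557.85 in³.
x_c = 1758193.74/22880.13 = 76.84 in; y_c = 2242557.85/22880.13 = 98.01 in.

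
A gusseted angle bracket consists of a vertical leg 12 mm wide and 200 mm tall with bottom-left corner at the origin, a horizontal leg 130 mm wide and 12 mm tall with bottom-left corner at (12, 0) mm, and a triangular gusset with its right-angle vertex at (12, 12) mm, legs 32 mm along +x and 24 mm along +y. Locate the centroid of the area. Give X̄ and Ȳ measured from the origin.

vertical leg: A = 12 × 200 = 2400.00, centroid at (6.00, 100.00).
horizontal leg: A = 130 × 12 = 1560.00, centroid at (77.00, 6.00).
gusset: A = ½·32·24 = 384.00, centroid at (22.67, 20.00).
ΣA = 4344.00 mm², ΣAX̄ = 143224.00 mm³, ΣAȲ = 257040.00 mm³.
X̄ = 143224.00/4344.00 = 32.97 mm; Ȳ = 257040.00/4344.00 = 59.17 mm.

X̄ = 32.97 mm, Ȳ = 59.17 mm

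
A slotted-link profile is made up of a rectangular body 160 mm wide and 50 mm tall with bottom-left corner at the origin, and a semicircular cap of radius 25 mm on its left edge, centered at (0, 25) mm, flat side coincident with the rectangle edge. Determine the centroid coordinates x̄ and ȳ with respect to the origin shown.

x̄ = 70.10 mm, ȳ = 25.00 mm

rectangular body: A = 160 × 50 = 8000.00, centroid at (80.00, 25.00).
semicircular end: A = ½π·25² = 981.75, centroid at (-10.61, 25.00).
ΣA = 8981.75 mm², ΣAx̄ = 629583.33 mm³, ΣAȳ = 224543.69 mm³.
x̄ = 629583.33/8981.75 = 70.10 mm; ȳ = 224543.69/8981.75 = 25.00 mm.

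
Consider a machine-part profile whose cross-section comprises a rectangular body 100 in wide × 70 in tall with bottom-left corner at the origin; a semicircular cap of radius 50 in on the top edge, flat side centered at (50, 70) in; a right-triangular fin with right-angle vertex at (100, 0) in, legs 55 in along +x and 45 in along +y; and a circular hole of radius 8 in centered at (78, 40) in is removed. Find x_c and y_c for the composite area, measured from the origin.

x_c = 56.60 in, y_c = 51.30 in

Part | A | x̄ᵢ | ȳᵢ | A·x̄ᵢ | A·ȳᵢ
rectangular body | 7000.00 | 50.00 | 35.00 | 350000.00 | 245000.00
semicircular top | 3926.99 | 50.00 | 91.22 | 196349.54 | 358222.69
triangular fin | 1237.50 | 118.33 | 15.00 | 146437.50 | 18562.50
hole | -201.06 | 78.00 | 40.00 | -15682.83 | -8042.48
Σ | 11963.43 |  |  | 677104.21 | 613742.71
x_c = 677104.21 / 11963.43 = 56.60 in
y_c = 613742.71 / 11963.43 = 51.30 in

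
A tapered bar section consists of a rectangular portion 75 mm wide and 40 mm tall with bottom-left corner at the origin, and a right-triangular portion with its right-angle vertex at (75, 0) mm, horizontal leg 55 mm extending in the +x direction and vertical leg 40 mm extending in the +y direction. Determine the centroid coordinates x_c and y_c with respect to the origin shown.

x_c = 52.48 mm, y_c = 18.21 mm

rectangular portion: A = 75 × 40 = 3000.00, centroid at (37.50, 20.00).
triangular portion: A = ½·55·40 = 1100.00, centroid at (93.33, 13.33).
ΣA = 4100.00 mm²
ΣAx_c = (3000.00)(37.50) + (1100.00)(93.33) = 215166.67 mm³
ΣAy_c = (3000.00)(20.00) + (1100.00)(13.33) = 74666.67 mm³
x_c = 215166.67 / 4100.00 = 52.48 mm
y_c = 74666.67 / 4100.00 = 18.21 mm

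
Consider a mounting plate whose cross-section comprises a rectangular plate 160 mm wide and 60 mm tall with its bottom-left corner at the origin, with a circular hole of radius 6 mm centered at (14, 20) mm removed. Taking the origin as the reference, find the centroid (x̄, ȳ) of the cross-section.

x̄ = 80.79 mm, ȳ = 30.12 mm

plate: A = 160 × 60 = 9600.00, centroid at (80.00, 30.00).
hole: A = −π·6² = -113.10, centroid at (14.00, 20.00).
ΣA = 9486.90 mm², ΣAx̄ = 766416.64 mm³, ΣAȳ = 285738.05 mm³.
x̄ = 766416.64/9486.90 = 80.79 mm; ȳ = 285738.05/9486.90 = 30.12 mm.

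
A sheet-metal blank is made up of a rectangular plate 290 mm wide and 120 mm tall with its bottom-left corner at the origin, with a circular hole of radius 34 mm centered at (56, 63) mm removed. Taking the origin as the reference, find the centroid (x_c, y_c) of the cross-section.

x_c = 155.37 mm, y_c = 59.65 mm

plate: A = 290 × 120 = 34800.00, centroid at (145.00, 60.00).
hole: A = −π·34² = -3631.68, centroid at (56.00, 63.00).
ΣA = 31168.32 mm², ΣAx_c = 4842625.86 mm³, ΣAy_c = 1859204.09 mm³.
x_c = 4842625.86/31168.32 = 155.37 mm; y_c = 1859204.09/31168.32 = 59.65 mm.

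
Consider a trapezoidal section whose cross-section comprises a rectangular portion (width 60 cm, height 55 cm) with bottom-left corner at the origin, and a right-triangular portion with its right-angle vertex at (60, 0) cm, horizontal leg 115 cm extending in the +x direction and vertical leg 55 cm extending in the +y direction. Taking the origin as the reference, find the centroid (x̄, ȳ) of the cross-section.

Part | A | x̄ᵢ | ȳᵢ | A·x̄ᵢ | A·ȳᵢ
rectangular portion | 3300.00 | 30.00 | 27.50 | 99000.00 | 90750.00
triangular portion | 3162.50 | 98.33 | 18.33 | 310979.17 | 57979.17
Σ | 6462.50 |  |  | 409979.17 | 148729.17
x̄ = 409979.17 / 6462.50 = 63.44 cm
ȳ = 148729.17 / 6462.50 = 23.01 cm

x̄ = 63.44 cm, ȳ = 23.01 cm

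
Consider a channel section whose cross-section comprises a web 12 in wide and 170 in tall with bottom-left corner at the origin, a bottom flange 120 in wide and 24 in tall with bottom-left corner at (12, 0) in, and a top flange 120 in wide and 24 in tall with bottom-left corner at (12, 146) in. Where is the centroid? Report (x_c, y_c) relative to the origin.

x_c = 54.74 in, y_c = 85.00 in

web: A = 12 × 170 = 2040.00, centroid at (6.00, 85.00).
bottom flange: A = 120 × 24 = 2880.00, centroid at (72.00, 12.00).
top flange: A = 120 × 24 = 2880.00, centroid at (72.00, 158.00).
ΣA = 7800.00 in², ΣAx_c = 426960.00 in³, ΣAy_c = 663000.00 in³.
x_c = 426960.00/7800.00 = 54.74 in; y_c = 663000.00/7800.00 = 85.00 in.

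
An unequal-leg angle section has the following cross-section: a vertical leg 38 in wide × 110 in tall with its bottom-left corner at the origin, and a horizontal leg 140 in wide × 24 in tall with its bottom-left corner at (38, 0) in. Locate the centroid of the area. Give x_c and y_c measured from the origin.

x_c = 58.66 in, y_c = 35.84 in

vertical leg: A = 38 × 110 = 4180.00, centroid at (19.00, 55.00).
horizontal leg: A = 140 × 24 = 3360.00, centroid at (108.00, 12.00).
ΣA = 7540.00 in², ΣAx_c = 442300.00 in³, ΣAy_c = 270220.00 in³.
x_c = 442300.00/7540.00 = 58.66 in; y_c = 270220.00/7540.00 = 35.84 in.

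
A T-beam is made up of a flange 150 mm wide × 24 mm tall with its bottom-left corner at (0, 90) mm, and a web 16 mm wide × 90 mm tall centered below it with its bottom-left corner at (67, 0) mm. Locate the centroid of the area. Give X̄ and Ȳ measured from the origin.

X̄ = 75.00 mm, Ȳ = 85.71 mm

web: A = 16 × 90 = 1440.00, centroid at (75.00, 45.00).
flange: A = 150 × 24 = 3600.00, centroid at (75.00, 102.00).
ΣA = 5040.00 mm²
ΣAX̄ = (1440.00)(75.00) + (3600.00)(75.00) = 378000.00 mm³
ΣAȲ = (1440.00)(45.00) + (3600.00)(102.00) = 432000.00 mm³
X̄ = 378000.00 / 5040.00 = 75.00 mm
Ȳ = 432000.00 / 5040.00 = 85.71 mm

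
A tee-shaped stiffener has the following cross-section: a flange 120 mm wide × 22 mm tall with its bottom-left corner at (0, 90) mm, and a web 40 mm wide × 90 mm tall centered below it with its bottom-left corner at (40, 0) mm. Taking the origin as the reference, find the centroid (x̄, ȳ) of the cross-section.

x̄ = 60.00 mm, ȳ = 68.69 mm

web: A = 40 × 90 = 3600.00, centroid at (60.00, 45.00).
flange: A = 120 × 22 = 2640.00, centroid at (60.00, 101.00).
ΣA = 6240.00 mm², ΣAx̄ = 374400.00 mm³, ΣAȳ = 428640.00 mm³.
x̄ = 374400.00/6240.00 = 60.00 mm; ȳ = 428640.00/6240.00 = 68.69 mm.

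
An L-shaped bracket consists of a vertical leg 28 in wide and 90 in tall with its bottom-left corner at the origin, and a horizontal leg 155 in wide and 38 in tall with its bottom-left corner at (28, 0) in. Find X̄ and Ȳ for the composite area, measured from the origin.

Part | A | x̄ᵢ | ȳᵢ | A·x̄ᵢ | A·ȳᵢ
vertical leg | 2520.00 | 14.00 | 45.00 | 35280.00 | 113400.00
horizontal leg | 5890.00 | 105.50 | 19.00 | 621395.00 | 111910.00
Σ | 8410.00 |  |  | 656675.00 | 225310.00
X̄ = 656675.00 / 8410.00 = 78.08 in
Ȳ = 225310.00 / 8410.00 = 26.79 in

X̄ = 78.08 in, Ȳ = 26.79 in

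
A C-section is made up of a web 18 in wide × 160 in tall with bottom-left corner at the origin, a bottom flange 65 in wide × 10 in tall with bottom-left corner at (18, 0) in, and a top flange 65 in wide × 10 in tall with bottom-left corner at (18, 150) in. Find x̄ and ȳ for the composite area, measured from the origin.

web: A = 18 × 160 = 2880.00, centroid at (9.00, 80.00).
bottom flange: A = 65 × 10 = 650.00, centroid at (50.50, 5.00).
top flange: A = 65 × 10 = 650.00, centroid at (50.50, 155.00).
ΣA = 4180.00 in²
ΣAx̄ = (2880.00)(9.00) + (650.00)(50.50) + (650.00)(50.50) = 91570.00 in³
ΣAȳ = (2880.00)(80.00) + (650.00)(5.00) + (650.00)(155.00) = 334400.00 in³
x̄ = 91570.00 / 4180.00 = 21.91 in
ȳ = 334400.00 / 4180.00 = 80.00 in

x̄ = 21.91 in, ȳ = 80.00 in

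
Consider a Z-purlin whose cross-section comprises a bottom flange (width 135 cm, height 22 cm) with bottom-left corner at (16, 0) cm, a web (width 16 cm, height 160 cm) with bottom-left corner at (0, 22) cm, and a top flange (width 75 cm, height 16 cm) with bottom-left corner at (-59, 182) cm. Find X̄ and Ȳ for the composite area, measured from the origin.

X̄ = 36.06 cm, Ȳ = 77.53 cm

bottom flange: A = 135 × 22 = 2970.00, centroid at (83.50, 11.00).
web: A = 16 × 160 = 2560.00, centroid at (8.00, 102.00).
top flange: A = 75 × 16 = 1200.00, centroid at (-21.50, 190.00).
ΣA = 6730.00 cm²
ΣAX̄ = (2970.00)(83.50) + (2560.00)(8.00) + (1200.00)(-21.50) = 242675.00 cm³
ΣAȲ = (2970.00)(11.00) + (2560.00)(102.00) + (1200.00)(190.00) = 521790.00 cm³
X̄ = 242675.00 / 6730.00 = 36.06 cm
Ȳ = 521790.00 / 6730.00 = 77.53 cm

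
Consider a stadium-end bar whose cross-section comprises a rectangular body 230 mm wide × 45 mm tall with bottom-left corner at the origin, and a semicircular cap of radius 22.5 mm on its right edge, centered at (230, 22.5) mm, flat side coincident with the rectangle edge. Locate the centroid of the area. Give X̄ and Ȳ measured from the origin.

Part | A | x̄ᵢ | ȳᵢ | A·x̄ᵢ | A·ȳᵢ
rectangular body | 10350.00 | 115.00 | 22.50 | 1190250.00 | 232875.00
semicircular end | 795.22 | 239.55 | 22.50 | 190493.35 | 17892.35
Σ | 11145.22 |  |  | 1380743.35 | 250767.35
X̄ = 1380743.35 / 11145.22 = 123.89 mm
Ȳ = 250767.35 / 11145.22 = 22.50 mm

X̄ = 123.89 mm, Ȳ = 22.50 mm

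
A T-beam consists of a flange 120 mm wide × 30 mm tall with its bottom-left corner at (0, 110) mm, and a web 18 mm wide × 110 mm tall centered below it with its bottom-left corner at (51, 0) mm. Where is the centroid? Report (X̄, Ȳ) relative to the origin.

X̄ = 60.00 mm, Ȳ = 100.16 mm

web: A = 18 × 110 = 1980.00, centroid at (60.00, 55.00).
flange: A = 120 × 30 = 3600.00, centroid at (60.00, 125.00).
ΣA = 5580.00 mm², ΣAX̄ = 334800.00 mm³, ΣAȲ = 558900.00 mm³.
X̄ = 334800.00/5580.00 = 60.00 mm; Ȳ = 558900.00/5580.00 = 100.16 mm.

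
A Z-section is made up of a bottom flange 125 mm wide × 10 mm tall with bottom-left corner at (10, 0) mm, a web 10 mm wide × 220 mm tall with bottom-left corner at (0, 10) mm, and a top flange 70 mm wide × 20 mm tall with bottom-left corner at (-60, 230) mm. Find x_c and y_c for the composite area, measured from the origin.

x_c = 13.74 mm, y_c = 125.00 mm

bottom flange: A = 125 × 10 = 1250.00, centroid at (72.50, 5.00).
web: A = 10 × 220 = 2200.00, centroid at (5.00, 120.00).
top flange: A = 70 × 20 = 1400.00, centroid at (-25.00, 240.00).
ΣA = 4850.00 mm², ΣAx_c = 66625.00 mm³, ΣAy_c = 606250.00 mm³.
x_c = 66625.00/4850.00 = 13.74 mm; y_c = 606250.00/4850.00 = 125.00 mm.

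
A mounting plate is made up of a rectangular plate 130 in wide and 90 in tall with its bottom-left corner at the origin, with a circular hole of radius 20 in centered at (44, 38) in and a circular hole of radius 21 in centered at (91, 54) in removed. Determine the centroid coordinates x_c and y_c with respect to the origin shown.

plate: A = 130 × 90 = 11700.00, centroid at (65.00, 45.00).
hole 1: A = −π·20² = -1256.64, centroid at (44.00, 38.00).
hole 2: A = −π·21² = -1385.44, centroid at (91.00, 54.00).
ΣA = 9057.92 in², ΣAx_c = 579132.71 in³, ΣAy_c = 403933.90 in³.
x_c = 579132.71/9057.92 = 63.94 in; y_c = 403933.90/9057.92 = 44.59 in.

x_c = 63.94 in, y_c = 44.59 in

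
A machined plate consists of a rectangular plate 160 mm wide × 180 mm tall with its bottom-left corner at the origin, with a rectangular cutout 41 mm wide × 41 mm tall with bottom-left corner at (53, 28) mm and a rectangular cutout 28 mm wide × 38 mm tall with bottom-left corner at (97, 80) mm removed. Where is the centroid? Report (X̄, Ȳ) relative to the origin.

Part | A | x̄ᵢ | ȳᵢ | A·x̄ᵢ | A·ȳᵢ
plate | 28800.00 | 80.00 | 90.00 | 2304000.00 | 2592000.00
hole 1 | -1681.00 | 73.50 | 48.50 | -123553.50 | -81528.50
hole 2 | -1064.00 | 111.00 | 99.00 | -118104.00 | -105336.00
Σ | 26055.00 |  |  | 2062342.50 | 2405135.50
X̄ = 2062342.50 / 26055.00 = 79.15 mm
Ȳ = 2405135.50 / 26055.00 = 92.31 mm

X̄ = 79.15 mm, Ȳ = 92.31 mm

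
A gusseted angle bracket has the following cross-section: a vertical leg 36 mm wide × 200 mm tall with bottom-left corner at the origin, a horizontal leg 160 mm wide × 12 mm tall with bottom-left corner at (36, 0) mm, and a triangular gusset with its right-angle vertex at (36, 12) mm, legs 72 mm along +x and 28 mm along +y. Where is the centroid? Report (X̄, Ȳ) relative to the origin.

vertical leg: A = 36 × 200 = 7200.00, centroid at (18.00, 100.00).
horizontal leg: A = 160 × 12 = 1920.00, centroid at (116.00, 6.00).
gusset: A = ½·72·28 = 1008.00, centroid at (60.00, 21.33).
ΣA = 10128.00 mm²
ΣAX̄ = (7200.00)(18.00) + (1920.00)(116.00) + (1008.00)(60.00) = 412800.00 mm³
ΣAȲ = (7200.00)(100.00) + (1920.00)(6.00) + (1008.00)(21.33) = 753024.00 mm³
X̄ = 412800.00 / 10128.00 = 40.76 mm
Ȳ = 753024.00 / 10128.00 = 74.35 mm

X̄ = 40.76 mm, Ȳ = 74.35 mm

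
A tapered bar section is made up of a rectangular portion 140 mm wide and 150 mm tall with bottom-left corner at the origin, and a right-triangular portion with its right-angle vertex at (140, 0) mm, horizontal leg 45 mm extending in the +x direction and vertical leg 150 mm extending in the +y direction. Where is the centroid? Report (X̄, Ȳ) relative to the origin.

Part | A | x̄ᵢ | ȳᵢ | A·x̄ᵢ | A·ȳᵢ
rectangular portion | 21000.00 | 70.00 | 75.00 | 1470000.00 | 1575000.00
triangular portion | 3375.00 | 155.00 | 50.00 | 523125.00 | 168750.00
Σ | 24375.00 |  |  | 1993125.00 | 1743750.00
X̄ = 1993125.00 / 24375.00 = 81.77 mm
Ȳ = 1743750.00 / 24375.00 = 71.54 mm

X̄ = 81.77 mm, Ȳ = 71.54 mm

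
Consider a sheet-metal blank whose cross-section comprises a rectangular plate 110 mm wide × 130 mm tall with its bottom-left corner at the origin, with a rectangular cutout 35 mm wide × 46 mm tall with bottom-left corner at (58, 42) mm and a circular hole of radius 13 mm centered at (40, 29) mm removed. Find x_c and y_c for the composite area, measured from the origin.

plate: A = 110 × 130 = 14300.00, centroid at (55.00, 65.00).
hole 1: A = −(35 × 46) = -1610.00, centroid at (75.50, 65.00).
hole 2: A = −π·13² = -530.93, centroid at (40.00, 29.00).
ΣA = 12159.07 mm²
ΣAx_c = (14300.00)(55.00) + (-1610.00)(75.50) + (-530.93)(40.00) = 643707.83 mm³
ΣAy_c = (14300.00)(65.00) + (-1610.00)(65.00) + (-530.93)(29.00) = 809453.05 mm³
x_c = 643707.83 / 12159.07 = 52.94 mm
y_c = 809453.05 / 12159.07 = 66.57 mm

x_c = 52.94 mm, y_c = 66.57 mm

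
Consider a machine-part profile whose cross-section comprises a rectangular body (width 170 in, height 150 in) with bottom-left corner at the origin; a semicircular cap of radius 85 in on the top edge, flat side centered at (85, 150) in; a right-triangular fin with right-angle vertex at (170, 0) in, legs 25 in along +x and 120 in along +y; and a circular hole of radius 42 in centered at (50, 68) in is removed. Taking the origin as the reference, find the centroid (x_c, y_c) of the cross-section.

x_c = 95.18 in, y_c = 113.01 in

rectangular body: A = 170 × 150 = 25500.00, centroid at (85.00, 75.00).
semicircular top: A = ½π·85² = 11349.00, centroid at (85.00, 186.08).
triangular fin: A = ½·25·120 = 1500.00, centroid at (178.33, 40.00).
hole: A = −π·42² = -5541.77, centroid at (50.00, 68.00).
ΣA = 32807.23 in²
ΣAx_c = (25500.00)(85.00) + (11349.00)(85.00) + (1500.00)(178.33) + (-5541.77)(50.00) = 3122576.82 in³
ΣAy_c = (25500.00)(75.00) + (11349.00)(186.08) + (1500.00)(40.00) + (-5541.77)(68.00) = 3707426.86 in³
x_c = 3122576.82 / 32807.23 = 95.18 in
y_c = 3707426.86 / 32807.23 = 113.01 in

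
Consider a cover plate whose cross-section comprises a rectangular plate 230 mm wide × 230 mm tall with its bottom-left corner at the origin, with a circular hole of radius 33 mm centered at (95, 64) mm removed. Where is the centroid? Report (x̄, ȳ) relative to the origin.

Part | A | x̄ᵢ | ȳᵢ | A·x̄ᵢ | A·ȳᵢ
plate | 52900.00 | 115.00 | 115.00 | 6083500.00 | 6083500.00
hole | -3421.19 | 95.00 | 64.00 | -325013.47 | -218956.44
Σ | 49478.81 |  |  | 5758486.53 | 5864543.56
x̄ = 5758486.53 / 49478.81 = 116.38 mm
ȳ = 5864543.56 / 49478.81 = 118.53 mm

x̄ = 116.38 mm, ȳ = 118.53 mm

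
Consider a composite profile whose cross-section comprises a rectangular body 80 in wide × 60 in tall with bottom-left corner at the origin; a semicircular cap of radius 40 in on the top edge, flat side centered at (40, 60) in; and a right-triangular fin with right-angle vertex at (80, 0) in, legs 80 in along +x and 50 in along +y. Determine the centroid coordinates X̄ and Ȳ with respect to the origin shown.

rectangular body: A = 80 × 60 = 4800.00, centroid at (40.00, 30.00).
semicircular top: A = ½π·40² = 2513.27, centroid at (40.00, 76.98).
triangular fin: A = ½·80·50 = 2000.00, centroid at (106.67, 16.67).
ΣA = 9313.27 in²
ΣAX̄ = (4800.00)(40.00) + (2513.27)(40.00) + (2000.00)(106.67) = 505864.30 in³
ΣAȲ = (4800.00)(30.00) + (2513.27)(76.98) + (2000.00)(16.67) = 370796.45 in³
X̄ = 505864.30 / 9313.27 = 54.32 in
Ȳ = 370796.45 / 9313.27 = 39.81 in

X̄ = 54.32 in, Ȳ = 39.81 in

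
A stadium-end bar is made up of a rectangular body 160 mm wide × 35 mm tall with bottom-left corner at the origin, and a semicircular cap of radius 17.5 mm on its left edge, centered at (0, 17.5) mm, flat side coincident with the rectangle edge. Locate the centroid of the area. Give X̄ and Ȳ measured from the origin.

rectangular body: A = 160 × 35 = 5600.00, centroid at (80.00, 17.50).
semicircular end: A = ½π·17.5² = 481.06, centroid at (-7.43, 17.50).
ΣA = 6081.06 mm²
ΣAX̄ = (5600.00)(80.00) + (481.06)(-7.43) = 444427.08 mm³
ΣAȲ = (5600.00)(17.50) + (481.06)(17.50) = 106418.49 mm³
X̄ = 444427.08 / 6081.06 = 73.08 mm
Ȳ = 106418.49 / 6081.06 = 17.50 mm

X̄ = 73.08 mm, Ȳ = 17.50 mm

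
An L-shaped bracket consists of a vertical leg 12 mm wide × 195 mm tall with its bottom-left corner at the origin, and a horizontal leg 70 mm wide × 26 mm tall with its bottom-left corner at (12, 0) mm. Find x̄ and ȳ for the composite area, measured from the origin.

x̄ = 23.94 mm, ȳ = 60.53 mm

vertical leg: A = 12 × 195 = 2340.00, centroid at (6.00, 97.50).
horizontal leg: A = 70 × 26 = 1820.00, centroid at (47.00, 13.00).
ΣA = 4160.00 mm²
ΣAx̄ = (2340.00)(6.00) + (1820.00)(47.00) = 99580.00 mm³
ΣAȳ = (2340.00)(97.50) + (1820.00)(13.00) = 251810.00 mm³
x̄ = 99580.00 / 4160.00 = 23.94 mm
ȳ = 251810.00 / 4160.00 = 60.53 mm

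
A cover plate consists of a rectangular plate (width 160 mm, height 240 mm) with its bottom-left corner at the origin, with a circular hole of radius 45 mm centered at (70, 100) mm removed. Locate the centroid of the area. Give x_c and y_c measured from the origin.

plate: A = 160 × 240 = 38400.00, centroid at (80.00, 120.00).
hole: A = −π·45² = -6361.73, centroid at (70.00, 100.00).
ΣA = 32038.27 mm²
ΣAx_c = (38400.00)(80.00) + (-6361.73)(70.00) = 2626679.24 mm³
ΣAy_c = (38400.00)(120.00) + (-6361.73)(100.00) = 3971827.49 mm³
x_c = 2626679.24 / 32038.27 = 81.99 mm
y_c = 3971827.49 / 32038.27 = 123.97 mm

x_c = 81.99 mm, y_c = 123.97 mm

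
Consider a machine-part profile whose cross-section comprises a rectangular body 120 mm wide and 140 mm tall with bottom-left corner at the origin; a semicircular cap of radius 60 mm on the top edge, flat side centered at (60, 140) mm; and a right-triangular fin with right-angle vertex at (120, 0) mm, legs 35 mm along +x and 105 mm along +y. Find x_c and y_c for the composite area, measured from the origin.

x_c = 65.42 mm, y_c = 89.58 mm

rectangular body: A = 120 × 140 = 16800.00, centroid at (60.00, 70.00).
semicircular top: A = ½π·60² = 5654.87, centroid at (60.00, 165.46).
triangular fin: A = ½·35·105 = 1837.50, centroid at (131.67, 35.00).
ΣA = 24292.37 mm², ΣAx_c = 1589229.51 mm³, ΣAy_c = 2175993.85 mm³.
x_c = 1589229.51/24292.37 = 65.42 mm; y_c = 2175993.85/24292.37 = 89.58 mm.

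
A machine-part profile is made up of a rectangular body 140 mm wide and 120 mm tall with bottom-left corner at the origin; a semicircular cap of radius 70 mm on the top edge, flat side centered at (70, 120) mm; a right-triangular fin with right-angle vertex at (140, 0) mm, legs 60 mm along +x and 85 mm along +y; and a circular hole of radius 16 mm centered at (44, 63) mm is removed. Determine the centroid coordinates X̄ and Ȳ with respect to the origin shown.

Part | A | x̄ᵢ | ȳᵢ | A·x̄ᵢ | A·ȳᵢ
rectangular body | 16800.00 | 70.00 | 60.00 | 1176000.00 | 1008000.00
semicircular top | 7696.90 | 70.00 | 149.71 | 538783.14 | 1152294.91
triangular fin | 2550.00 | 160.00 | 28.33 | 408000.00 | 72250.00
hole | -804.25 | 44.00 | 63.00 | -35386.90 | -50667.61
Σ | 26242.65 |  |  | 2087396.24 | 2181877.30
X̄ = 2087396.24 / 26242.65 = 79.54 mm
Ȳ = 2181877.30 / 26242.65 = 83.14 mm

X̄ = 79.54 mm, Ȳ = 83.14 mm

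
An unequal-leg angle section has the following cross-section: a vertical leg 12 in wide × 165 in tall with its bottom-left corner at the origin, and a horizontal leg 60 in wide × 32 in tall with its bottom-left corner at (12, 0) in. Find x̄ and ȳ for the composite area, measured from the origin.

vertical leg: A = 12 × 165 = 1980.00, centroid at (6.00, 82.50).
horizontal leg: A = 60 × 32 = 1920.00, centroid at (42.00, 16.00).
ΣA = 3900.00 in²
ΣAx̄ = (1980.00)(6.00) + (1920.00)(42.00) = 92520.00 in³
ΣAȳ = (1980.00)(82.50) + (1920.00)(16.00) = 194070.00 in³
x̄ = 92520.00 / 3900.00 = 23.72 in
ȳ = 194070.00 / 3900.00 = 49.76 in

x̄ = 23.72 in, ȳ = 49.76 in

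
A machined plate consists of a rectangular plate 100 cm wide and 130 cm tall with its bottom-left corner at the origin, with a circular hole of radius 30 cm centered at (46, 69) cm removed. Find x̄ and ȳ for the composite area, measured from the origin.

x̄ = 51.11 cm, ȳ = 63.89 cm

plate: A = 100 × 130 = 13000.00, centroid at (50.00, 65.00).
hole: A = −π·30² = -2827.43, centroid at (46.00, 69.00).
ΣA = 10172.57 cm², ΣAx̄ = 519938.06 cm³, ΣAȳ = 649907.10 cm³.
x̄ = 519938.06/10172.57 = 51.11 cm; ȳ = 649907.10/10172.57 = 63.89 cm.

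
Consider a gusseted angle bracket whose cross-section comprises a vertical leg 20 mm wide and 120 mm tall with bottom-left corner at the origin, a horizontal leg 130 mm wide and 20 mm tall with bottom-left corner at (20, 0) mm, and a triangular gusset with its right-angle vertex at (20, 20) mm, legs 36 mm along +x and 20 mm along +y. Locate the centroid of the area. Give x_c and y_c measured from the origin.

x_c = 47.86 mm, y_c = 33.51 mm

vertical leg: A = 20 × 120 = 2400.00, centroid at (10.00, 60.00).
horizontal leg: A = 130 × 20 = 2600.00, centroid at (85.00, 10.00).
gusset: A = ½·36·20 = 360.00, centroid at (32.00, 26.67).
ΣA = 5360.00 mm²
ΣAx_c = (2400.00)(10.00) + (2600.00)(85.00) + (360.00)(32.00) = 256520.00 mm³
ΣAy_c = (2400.00)(60.00) + (2600.00)(10.00) + (360.00)(26.67) = 179600.00 mm³
x_c = 256520.00 / 5360.00 = 47.86 mm
y_c = 179600.00 / 5360.00 = 33.51 mm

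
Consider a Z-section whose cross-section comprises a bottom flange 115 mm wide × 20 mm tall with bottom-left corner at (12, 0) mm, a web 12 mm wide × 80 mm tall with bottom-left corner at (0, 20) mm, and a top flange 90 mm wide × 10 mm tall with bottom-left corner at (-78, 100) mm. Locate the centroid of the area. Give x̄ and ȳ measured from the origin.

bottom flange: A = 115 × 20 = 2300.00, centroid at (69.50, 10.00).
web: A = 12 × 80 = 960.00, centroid at (6.00, 60.00).
top flange: A = 90 × 10 = 900.00, centroid at (-33.00, 105.00).
ΣA = 4160.00 mm²
ΣAx̄ = (2300.00)(69.50) + (960.00)(6.00) + (900.00)(-33.00) = 135910.00 mm³
ΣAȳ = (2300.00)(10.00) + (960.00)(60.00) + (900.00)(105.00) = 175100.00 mm³
x̄ = 135910.00 / 4160.00 = 32.67 mm
ȳ = 175100.00 / 4160.00 = 42.09 mm

x̄ = 32.67 mm, ȳ = 42.09 mm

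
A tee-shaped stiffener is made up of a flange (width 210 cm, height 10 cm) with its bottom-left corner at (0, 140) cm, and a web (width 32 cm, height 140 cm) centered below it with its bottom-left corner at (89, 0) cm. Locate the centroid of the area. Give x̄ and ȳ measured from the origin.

web: A = 32 × 140 = 4480.00, centroid at (105.00, 70.00).
flange: A = 210 × 10 = 2100.00, centroid at (105.00, 145.00).
ΣA = 6580.00 cm², ΣAx̄ = 690900.00 cm³, ΣAȳ = 618100.00 cm³.
x̄ = 690900.00/6580.00 = 105.00 cm; ȳ = 618100.00/6580.00 = 93.94 cm.

x̄ = 105.00 cm, ȳ = 93.94 cm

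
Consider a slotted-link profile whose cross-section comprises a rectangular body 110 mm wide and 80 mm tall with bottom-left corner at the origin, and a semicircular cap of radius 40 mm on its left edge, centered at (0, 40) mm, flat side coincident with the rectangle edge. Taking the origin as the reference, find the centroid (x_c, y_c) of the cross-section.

x_c = 39.01 mm, y_c = 40.00 mm

Part | A | x̄ᵢ | ȳᵢ | A·x̄ᵢ | A·ȳᵢ
rectangular body | 8800.00 | 55.00 | 40.00 | 484000.00 | 352000.00
semicircular end | 2513.27 | -16.98 | 40.00 | -42666.67 | 100530.96
Σ | 11313.27 |  |  | 441333.33 | 452530.96
x_c = 441333.33 / 11313.27 = 39.01 mm
y_c = 452530.96 / 11313.27 = 40.00 mm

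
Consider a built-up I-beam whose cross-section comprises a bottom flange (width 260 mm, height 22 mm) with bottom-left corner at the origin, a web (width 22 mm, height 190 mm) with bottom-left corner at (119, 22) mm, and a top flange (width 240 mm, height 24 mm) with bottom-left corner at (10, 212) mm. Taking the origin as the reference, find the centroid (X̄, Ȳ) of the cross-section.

bottom flange: A = 260 × 22 = 5720.00, centroid at (130.00, 11.00).
web: A = 22 × 190 = 4180.00, centroid at (130.00, 117.00).
top flange: A = 240 × 24 = 5760.00, centroid at (130.00, 224.00).
ΣA = 15660.00 mm²
ΣAX̄ = (5720.00)(130.00) + (4180.00)(130.00) + (5760.00)(130.00) = 2035800.00 mm³
ΣAȲ = (5720.00)(11.00) + (4180.00)(117.00) + (5760.00)(224.00) = 1842220.00 mm³
X̄ = 2035800.00 / 15660.00 = 130.00 mm
Ȳ = 1842220.00 / 15660.00 = 117.64 mm

X̄ = 130.00 mm, Ȳ = 117.64 mm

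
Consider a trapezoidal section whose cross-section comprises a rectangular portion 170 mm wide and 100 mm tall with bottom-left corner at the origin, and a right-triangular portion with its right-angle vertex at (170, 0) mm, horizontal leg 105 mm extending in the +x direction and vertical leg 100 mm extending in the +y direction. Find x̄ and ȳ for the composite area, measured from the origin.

x̄ = 113.31 mm, ȳ = 46.07 mm

rectangular portion: A = 170 × 100 = 17000.00, centroid at (85.00, 50.00).
triangular portion: A = ½·105·100 = 5250.00, centroid at (205.00, 33.33).
ΣA = 22250.00 mm²
ΣAx̄ = (17000.00)(85.00) + (5250.00)(205.00) = 2521250.00 mm³
ΣAȳ = (17000.00)(50.00) + (5250.00)(33.33) = 1025000.00 mm³
x̄ = 2521250.00 / 22250.00 = 113.31 mm
ȳ = 1025000.00 / 22250.00 = 46.07 mm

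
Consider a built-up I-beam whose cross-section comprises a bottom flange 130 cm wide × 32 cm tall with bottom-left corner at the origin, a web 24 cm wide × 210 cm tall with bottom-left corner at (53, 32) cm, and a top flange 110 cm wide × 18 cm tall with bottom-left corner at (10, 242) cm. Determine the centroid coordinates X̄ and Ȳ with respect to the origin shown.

bottom flange: A = 130 × 32 = 4160.00, centroid at (65.00, 16.00).
web: A = 24 × 210 = 5040.00, centroid at (65.00, 137.00).
top flange: A = 110 × 18 = 1980.00, centroid at (65.00, 251.00).
ΣA = 11180.00 cm², ΣAX̄ = 726700.00 cm³, ΣAȲ = 1254020.00 cm³.
X̄ = 726700.00/11180.00 = 65.00 cm; Ȳ = 1254020.00/11180.00 = 112.17 cm.

X̄ = 65.00 cm, Ȳ = 112.17 cm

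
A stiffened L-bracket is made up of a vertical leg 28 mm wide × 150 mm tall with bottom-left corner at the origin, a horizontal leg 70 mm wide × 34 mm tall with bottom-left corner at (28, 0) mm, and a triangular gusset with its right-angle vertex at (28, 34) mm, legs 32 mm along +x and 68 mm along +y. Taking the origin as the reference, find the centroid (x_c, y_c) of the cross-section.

Part | A | x̄ᵢ | ȳᵢ | A·x̄ᵢ | A·ȳᵢ
vertical leg | 4200.00 | 14.00 | 75.00 | 58800.00 | 315000.00
horizontal leg | 2380.00 | 63.00 | 17.00 | 149940.00 | 40460.00
gusset | 1088.00 | 38.67 | 56.67 | 42069.33 | 61653.33
Σ | 7668.00 |  |  | 250809.33 | 417113.33
x_c = 250809.33 / 7668.00 = 32.71 mm
y_c = 417113.33 / 7668.00 = 54.40 mm

x_c = 32.71 mm, y_c = 54.40 mm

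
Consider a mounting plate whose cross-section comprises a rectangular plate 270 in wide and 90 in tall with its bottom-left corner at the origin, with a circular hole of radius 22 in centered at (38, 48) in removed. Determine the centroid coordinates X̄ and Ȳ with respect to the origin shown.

plate: A = 270 × 90 = 24300.00, centroid at (135.00, 45.00).
hole: A = −π·22² = -1520.53, centroid at (38.00, 48.00).
ΣA = 22779.47 in²
ΣAX̄ = (24300.00)(135.00) + (-1520.53)(38.00) = 3222719.83 in³
ΣAȲ = (24300.00)(45.00) + (-1520.53)(48.00) = 1020514.52 in³
X̄ = 3222719.83 / 22779.47 = 141.47 in
Ȳ = 1020514.52 / 22779.47 = 44.80 in

X̄ = 141.47 in, Ȳ = 44.80 in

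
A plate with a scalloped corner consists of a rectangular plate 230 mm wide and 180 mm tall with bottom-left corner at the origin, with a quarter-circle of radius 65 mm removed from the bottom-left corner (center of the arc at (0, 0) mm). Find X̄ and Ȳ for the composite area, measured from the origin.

Part | A | x̄ᵢ | ȳᵢ | A·x̄ᵢ | A·ȳᵢ
plate | 41400.00 | 115.00 | 90.00 | 4761000.00 | 3726000.00
removed quarter-circle | -3318.31 | 27.59 | 27.59 | -91541.67 | -91541.67
Σ | 38081.69 |  |  | 4669458.33 | 3634458.33
X̄ = 4669458.33 / 38081.69 = 122.62 mm
Ȳ = 3634458.33 / 38081.69 = 95.44 mm

X̄ = 122.62 mm, Ȳ = 95.44 mm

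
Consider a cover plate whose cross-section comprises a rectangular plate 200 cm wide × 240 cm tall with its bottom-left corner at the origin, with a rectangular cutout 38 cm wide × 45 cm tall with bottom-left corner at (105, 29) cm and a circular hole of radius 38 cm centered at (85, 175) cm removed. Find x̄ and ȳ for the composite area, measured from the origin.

Part | A | x̄ᵢ | ȳᵢ | A·x̄ᵢ | A·ȳᵢ
plate | 48000.00 | 100.00 | 120.00 | 4800000.00 | 5760000.00
hole 1 | -1710.00 | 124.00 | 51.50 | -212040.00 | -88065.00
hole 2 | -4536.46 | 85.00 | 175.00 | -385599.08 | -793880.46
Σ | 41753.54 |  |  | 4202360.92 | 4878054.54
x̄ = 4202360.92 / 41753.54 = 100.65 cm
ȳ = 4878054.54 / 41753.54 = 116.83 cm

x̄ = 100.65 cm, ȳ = 116.83 cm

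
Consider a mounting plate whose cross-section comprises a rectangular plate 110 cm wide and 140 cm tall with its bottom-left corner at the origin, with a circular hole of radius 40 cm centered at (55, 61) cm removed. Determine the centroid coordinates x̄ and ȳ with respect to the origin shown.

x̄ = 55.00 cm, ȳ = 74.36 cm

plate: A = 110 × 140 = 15400.00, centroid at (55.00, 70.00).
hole: A = −π·40² = -5026.55, centroid at (55.00, 61.00).
ΣA = 10373.45 cm²
ΣAx̄ = (15400.00)(55.00) + (-5026.55)(55.00) = 570539.85 cm³
ΣAȳ = (15400.00)(70.00) + (-5026.55)(61.00) = 771380.56 cm³
x̄ = 570539.85 / 10373.45 = 55.00 cm
ȳ = 771380.56 / 10373.45 = 74.36 cm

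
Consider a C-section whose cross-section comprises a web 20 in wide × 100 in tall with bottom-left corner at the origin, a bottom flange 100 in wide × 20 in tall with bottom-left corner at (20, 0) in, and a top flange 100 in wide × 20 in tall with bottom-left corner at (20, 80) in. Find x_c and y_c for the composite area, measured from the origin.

x_c = 50.00 in, y_c = 50.00 in

web: A = 20 × 100 = 2000.00, centroid at (10.00, 50.00).
bottom flange: A = 100 × 20 = 2000.00, centroid at (70.00, 10.00).
top flange: A = 100 × 20 = 2000.00, centroid at (70.00, 90.00).
ΣA = 6000.00 in²
ΣAx_c = (2000.00)(10.00) + (2000.00)(70.00) + (2000.00)(70.00) = 300000.00 in³
ΣAy_c = (2000.00)(50.00) + (2000.00)(10.00) + (2000.00)(90.00) = 300000.00 in³
x_c = 300000.00 / 6000.00 = 50.00 in
y_c = 300000.00 / 6000.00 = 50.00 in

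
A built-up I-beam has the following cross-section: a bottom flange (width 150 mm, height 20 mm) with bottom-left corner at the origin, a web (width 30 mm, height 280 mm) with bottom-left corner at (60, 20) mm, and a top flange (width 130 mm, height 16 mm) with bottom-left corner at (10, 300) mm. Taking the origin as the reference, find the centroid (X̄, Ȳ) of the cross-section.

X̄ = 75.00 mm, Ȳ = 149.45 mm

bottom flange: A = 150 × 20 = 3000.00, centroid at (75.00, 10.00).
web: A = 30 × 280 = 8400.00, centroid at (75.00, 160.00).
top flange: A = 130 × 16 = 2080.00, centroid at (75.00, 308.00).
ΣA = 13480.00 mm², ΣAX̄ = 1011000.00 mm³, ΣAȲ = 2014640.00 mm³.
X̄ = 1011000.00/13480.00 = 75.00 mm; Ȳ = 2014640.00/13480.00 = 149.45 mm.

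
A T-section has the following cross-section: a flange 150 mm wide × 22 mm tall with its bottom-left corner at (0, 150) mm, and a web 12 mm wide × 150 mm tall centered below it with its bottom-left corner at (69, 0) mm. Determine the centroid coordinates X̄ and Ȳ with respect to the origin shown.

web: A = 12 × 150 = 1800.00, centroid at (75.00, 75.00).
flange: A = 150 × 22 = 3300.00, centroid at (75.00, 161.00).
ΣA = 5100.00 mm², ΣAX̄ = 382500.00 mm³, ΣAȲ = 666300.00 mm³.
X̄ = 382500.00/5100.00 = 75.00 mm; Ȳ = 666300.00/5100.00 = 130.65 mm.

X̄ = 75.00 mm, Ȳ = 130.65 mm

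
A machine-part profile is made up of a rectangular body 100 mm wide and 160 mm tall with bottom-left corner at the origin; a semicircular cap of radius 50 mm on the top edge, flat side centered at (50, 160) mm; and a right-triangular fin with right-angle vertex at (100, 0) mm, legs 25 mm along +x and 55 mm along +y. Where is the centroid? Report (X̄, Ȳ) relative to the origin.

X̄ = 51.95 mm, Ȳ = 97.23 mm

rectangular body: A = 100 × 160 = 16000.00, centroid at (50.00, 80.00).
semicircular top: A = ½π·50² = 3926.99, centroid at (50.00, 181.22).
triangular fin: A = ½·25·55 = 687.50, centroid at (108.33, 18.33).
ΣA = 20614.49 mm²
ΣAX̄ = (16000.00)(50.00) + (3926.99)(50.00) + (687.50)(108.33) = 1070828.71 mm³
ΣAȲ = (16000.00)(80.00) + (3926.99)(181.22) + (687.50)(18.33) = 2004256.03 mm³
X̄ = 1070828.71 / 20614.49 = 51.95 mm
Ȳ = 2004256.03 / 20614.49 = 97.23 mm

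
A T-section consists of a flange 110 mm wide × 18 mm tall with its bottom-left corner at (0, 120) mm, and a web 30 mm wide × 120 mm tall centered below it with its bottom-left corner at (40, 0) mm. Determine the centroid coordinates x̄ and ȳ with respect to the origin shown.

x̄ = 55.00 mm, ȳ = 84.48 mm

web: A = 30 × 120 = 3600.00, centroid at (55.00, 60.00).
flange: A = 110 × 18 = 1980.00, centroid at (55.00, 129.00).
ΣA = 5580.00 mm²
ΣAx̄ = (3600.00)(55.00) + (1980.00)(55.00) = 306900.00 mm³
ΣAȳ = (3600.00)(60.00) + (1980.00)(129.00) = 471420.00 mm³
x̄ = 306900.00 / 5580.00 = 55.00 mm
ȳ = 471420.00 / 5580.00 = 84.48 mm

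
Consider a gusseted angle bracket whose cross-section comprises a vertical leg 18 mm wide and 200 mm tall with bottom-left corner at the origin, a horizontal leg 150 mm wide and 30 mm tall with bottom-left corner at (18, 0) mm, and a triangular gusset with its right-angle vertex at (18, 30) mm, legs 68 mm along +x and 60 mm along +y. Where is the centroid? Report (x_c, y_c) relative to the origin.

vertical leg: A = 18 × 200 = 3600.00, centroid at (9.00, 100.00).
horizontal leg: A = 150 × 30 = 4500.00, centroid at (93.00, 15.00).
gusset: A = ½·68·60 = 2040.00, centroid at (40.67, 50.00).
ΣA = 10140.00 mm², ΣAx_c = 533860.00 mm³, ΣAy_c = 529500.00 mm³.
x_c = 533860.00/10140.00 = 52.65 mm; y_c = 529500.00/10140.00 = 52.22 mm.

x_c = 52.65 mm, y_c = 52.22 mm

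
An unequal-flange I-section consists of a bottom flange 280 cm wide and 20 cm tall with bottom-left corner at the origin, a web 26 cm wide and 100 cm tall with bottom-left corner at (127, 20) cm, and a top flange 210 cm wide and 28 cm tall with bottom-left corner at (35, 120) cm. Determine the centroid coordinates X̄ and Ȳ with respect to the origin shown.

bottom flange: A = 280 × 20 = 5600.00, centroid at (140.00, 10.00).
web: A = 26 × 100 = 2600.00, centroid at (140.00, 70.00).
top flange: A = 210 × 28 = 5880.00, centroid at (140.00, 134.00).
ΣA = 14080.00 cm²
ΣAX̄ = (5600.00)(140.00) + (2600.00)(140.00) + (5880.00)(140.00) = 1971200.00 cm³
ΣAȲ = (5600.00)(10.00) + (2600.00)(70.00) + (5880.00)(134.00) = 1025920.00 cm³
X̄ = 1971200.00 / 14080.00 = 140.00 cm
Ȳ = 1025920.00 / 14080.00 = 72.86 cm

X̄ = 140.00 cm, Ȳ = 72.86 cm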